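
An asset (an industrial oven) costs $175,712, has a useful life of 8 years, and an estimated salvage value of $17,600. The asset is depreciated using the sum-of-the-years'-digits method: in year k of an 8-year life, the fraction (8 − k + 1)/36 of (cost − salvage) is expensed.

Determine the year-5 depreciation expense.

Depreciable base = $175,712 − $17,600 = $158,112.
Sum of the years' digits = 8+7+6+5+4+3+2+1 = 36.
Year 1: $158,112 × 8/36 = $35,136. Book value $140,576.
Year 2: $158,112 × 7/36 = $30,744. Book value $109,832.
Year 3: $158,112 × 6/36 = $26,352. Book value $83,480.
Year 4: $158,112 × 5/36 = $21,960. Book value $61,520.
Year 5: $158,112 × 4/36 = $17,568. Book value $43,952.

$17,568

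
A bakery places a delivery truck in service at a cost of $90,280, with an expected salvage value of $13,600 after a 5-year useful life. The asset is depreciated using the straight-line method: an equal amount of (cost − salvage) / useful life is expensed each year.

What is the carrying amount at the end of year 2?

$59,608

Depreciable base = $90,280 − $13,600 = $76,680.
Annual expense = $76,680 / 5 = $15,336.
End of year 1: book value $74,944.
End of year 2: book value $59,608.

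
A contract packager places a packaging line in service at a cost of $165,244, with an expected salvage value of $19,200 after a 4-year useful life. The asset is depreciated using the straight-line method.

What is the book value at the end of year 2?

$92,222

Depreciable base = $165,244 − $19,200 = $146,044.
Annual expense = $146,044 / 4 = $36,511.
End of year 1: book value $128,733.
End of year 2: book value $92,222.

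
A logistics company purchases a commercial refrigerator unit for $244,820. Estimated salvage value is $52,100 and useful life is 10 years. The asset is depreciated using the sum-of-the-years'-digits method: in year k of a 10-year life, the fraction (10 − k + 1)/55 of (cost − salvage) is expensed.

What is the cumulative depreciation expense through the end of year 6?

Depreciable base = $244,820 − $52,100 = $192,720.
Sum of the years' digits = 10+9+8+7+6+5+4+3+2+1 = 55.
Year 1: $192,720 × 10/55 = $35,040. Book value $209,780.
Year 2: $192,720 × 9/55 = $31,536. Book value $178,244.
Year 3: $192,720 × 8/55 = $28,032. Book value $150,212.
Year 4: $192,720 × 7/55 = $24,528. Book value $125,684.
Year 5: $192,720 × 6/55 = $21,024. Book value $104,660.
Year 6: $192,720 × 5/55 = $17,520. Book value $87,140.
Accumulated through year 6 = $244,820 − $87,140 = $157,680.

$157,680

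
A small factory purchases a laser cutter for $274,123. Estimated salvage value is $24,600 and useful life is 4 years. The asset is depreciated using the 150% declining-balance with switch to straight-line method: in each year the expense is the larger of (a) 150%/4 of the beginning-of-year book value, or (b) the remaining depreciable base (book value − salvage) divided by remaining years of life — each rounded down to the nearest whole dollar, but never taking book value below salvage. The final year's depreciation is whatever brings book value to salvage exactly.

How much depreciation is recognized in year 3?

$41,240

Depreciable base = $274,123 − $24,600 = $249,523.
Year 1: DB = ⌊$274,123 × 150%/4⌋ = $102,796; SL = ⌊$249,523/4⌋ = $62,380 → take DB $102,796. Book value $171,327.
Year 2: DB = ⌊$171,327 × 150%/4⌋ = $64,247; SL = ⌊$146,727/3⌋ = $48,909 → take DB $64,247. Book value $107,080.
Year 3: DB = ⌊$107,080 × 150%/4⌋ = $40,155; SL = ⌊$82,480/2⌋ = $41,240 → take SL $41,240. Book value $65,840.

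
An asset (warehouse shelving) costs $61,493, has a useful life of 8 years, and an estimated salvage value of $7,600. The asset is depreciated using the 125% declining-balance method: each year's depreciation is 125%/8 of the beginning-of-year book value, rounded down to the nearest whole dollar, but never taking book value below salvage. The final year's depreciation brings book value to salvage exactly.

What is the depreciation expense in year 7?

$3,467

Depreciable base = $61,493 − $7,600 = $53,893.
Year 1: ⌊$61,493 × 125%/8⌋ = $9,608. Book value $51,885.
Year 2: ⌊$51,885 × 125%/8⌋ = $8,107. Book value $43,778.
Year 3: ⌊$43,778 × 125%/8⌋ = $6,840. Book value $36,938.
Year 4: ⌊$36,938 × 125%/8⌋ = $5,771. Book value $31,167.
Year 5: ⌊$31,167 × 125%/8⌋ = $4,869. Book value $26,298.
Year 6: ⌊$26,298 × 125%/8⌋ = $4,109. Book value $22,189.
Year 7: ⌊$22,189 × 125%/8⌋ = $3,467. Book value $18,722.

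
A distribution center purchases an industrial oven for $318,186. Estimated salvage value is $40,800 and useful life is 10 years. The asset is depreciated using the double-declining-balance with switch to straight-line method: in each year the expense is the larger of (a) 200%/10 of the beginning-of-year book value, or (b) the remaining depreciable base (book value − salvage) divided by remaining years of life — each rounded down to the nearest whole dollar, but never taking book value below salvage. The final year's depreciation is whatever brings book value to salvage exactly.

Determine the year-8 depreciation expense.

Depreciable base = $318,186 − $40,800 = $277,386.
Year 1: DB = ⌊$318,186 × 200%/10⌋ = $63,637; SL = ⌊$277,386/10⌋ = $27,738 → take DB $63,637. Book value $254,549.
Year 2: DB = ⌊$254,549 × 200%/10⌋ = $50,909; SL = ⌊$213,749/9⌋ = $23,749 → take DB $50,909. Book value $203,640.
Year 3: DB = ⌊$203,640 × 200%/10⌋ = $40,728; SL = ⌊$162,840/8⌋ = $20,355 → take DB $40,728. Book value $162,912.
Year 4: DB = ⌊$162,912 × 200%/10⌋ = $32,582; SL = ⌊$122,112/7⌋ = $17,444 → take DB $32,582. Book value $130,330.
Year 5: DB = ⌊$130,330 × 200%/10⌋ = $26,066; SL = ⌊$89,530/6⌋ = $14,921 → take DB $26,066. Book value $104,264.
Year 6: DB = ⌊$104,264 × 200%/10⌋ = $20,852; SL = ⌊$63,464/5⌋ = $12,692 → take DB $20,852. Book value $83,412.
Year 7: DB = ⌊$83,412 × 200%/10⌋ = $16,682; SL = ⌊$42,612/4⌋ = $10,653 → take DB $16,682. Book value $66,730.
Year 8: DB = ⌊$66,730 × 200%/10⌋ = $13,346; SL = ⌊$25,930/3⌋ = $8,643 → take DB $13,346. Book value $53,384.

$13,346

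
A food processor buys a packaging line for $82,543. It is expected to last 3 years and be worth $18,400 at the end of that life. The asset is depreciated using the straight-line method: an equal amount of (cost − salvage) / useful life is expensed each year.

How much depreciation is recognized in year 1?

Depreciable base = $82,543 − $18,400 = $64,143.
Annual expense = $64,143 / 3 = $21,381.

$21,381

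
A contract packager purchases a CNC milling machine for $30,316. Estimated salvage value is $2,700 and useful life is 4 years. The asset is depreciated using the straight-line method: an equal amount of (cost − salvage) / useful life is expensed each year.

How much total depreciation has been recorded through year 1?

Depreciable base = $30,316 − $2,700 = $27,616.
Annual expense = $27,616 / 4 = $6,904.
End of year 1: book value $23,412.
Accumulated through year 1 = $30,316 − $23,412 = $6,904.

$6,904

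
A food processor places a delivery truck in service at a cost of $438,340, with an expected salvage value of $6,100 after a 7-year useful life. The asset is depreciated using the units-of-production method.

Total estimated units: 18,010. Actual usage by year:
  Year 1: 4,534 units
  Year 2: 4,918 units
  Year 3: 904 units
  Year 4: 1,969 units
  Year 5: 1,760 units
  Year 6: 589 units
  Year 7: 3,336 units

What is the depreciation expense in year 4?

Depreciable base = $438,340 − $6,100 = $432,240.
Rate = $432,240 / 18,010 units = $24 per unit.
Year 1: 4,534 × $24 = $108,816. Book value $329,524.
Year 2: 4,918 × $24 = $118,032. Book value $211,492.
Year 3: 904 × $24 = $21,696. Book value $189,796.
Year 4: 1,969 × $24 = $47,256. Book value $142,540.

$47,256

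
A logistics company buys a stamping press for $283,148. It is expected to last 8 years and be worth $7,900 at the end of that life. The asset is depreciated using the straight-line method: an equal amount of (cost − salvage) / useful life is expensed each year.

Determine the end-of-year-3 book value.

$179,930

Depreciable base = $283,148 − $7,900 = $275,248.
Annual expense = $275,248 / 8 = $34,406.
End of year 1: book value $248,742.
End of year 2: book value $214,336.
End of year 3: book value $179,930.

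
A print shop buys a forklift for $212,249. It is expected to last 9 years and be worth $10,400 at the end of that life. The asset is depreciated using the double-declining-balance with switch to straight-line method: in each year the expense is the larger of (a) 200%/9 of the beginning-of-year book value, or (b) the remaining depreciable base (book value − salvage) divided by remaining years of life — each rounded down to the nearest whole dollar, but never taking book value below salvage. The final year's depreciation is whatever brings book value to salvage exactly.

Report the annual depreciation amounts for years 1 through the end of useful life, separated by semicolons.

Depreciable base = $212,249 − $10,400 = $201,849.
Year 1: DB = ⌊$212,249 × 200%/9⌋ = $47,166; SL = ⌊$201,849/9⌋ = $22,427 → take DB $47,166. Book value $165,083.
Year 2: DB = ⌊$165,083 × 200%/9⌋ = $36,685; SL = ⌊$154,683/8⌋ = $19,335 → take DB $36,685. Book value $128,398.
Year 3: DB = ⌊$128,398 × 200%/9⌋ = $28,532; SL = ⌊$117,998/7⌋ = $16,856 → take DB $28,532. Book value $99,866.
Year 4: DB = ⌊$99,866 × 200%/9⌋ = $22,192; SL = ⌊$89,466/6⌋ = $14,911 → take DB $22,192. Book value $77,674.
Year 5: DB = ⌊$77,674 × 200%/9⌋ = $17,260; SL = ⌊$67,274/5⌋ = $13,454 → take DB $17,260. Book value $60,414.
Year 6: DB = ⌊$60,414 × 200%/9⌋ = $13,425; SL = ⌊$50,014/4⌋ = $12,503 → take DB $13,425. Book value $46,989.
Year 7: DB = ⌊$46,989 × 200%/9⌋ = $10,442; SL = ⌊$36,589/3⌋ = $12,196 → take SL $12,196. Book value $34,793.
Year 8: DB = ⌊$34,793 × 200%/9⌋ = $7,731; SL = ⌊$24,393/2⌋ = $12,196 → take SL $12,196. Book value $22,597.
Year 9 (final): $22,597 − $10,400 = $12,197. Book value $10,400.

$47,166; $36,685; $28,532; $22,192; $17,260; $13,425; $12,196; $12,196; $12,197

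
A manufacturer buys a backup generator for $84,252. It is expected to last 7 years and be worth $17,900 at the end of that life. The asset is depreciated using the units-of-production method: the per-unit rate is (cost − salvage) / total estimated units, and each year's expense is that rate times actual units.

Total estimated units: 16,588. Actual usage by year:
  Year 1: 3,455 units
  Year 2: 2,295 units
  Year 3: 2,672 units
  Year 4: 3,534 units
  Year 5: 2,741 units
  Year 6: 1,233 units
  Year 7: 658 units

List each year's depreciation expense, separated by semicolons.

Depreciable base = $84,252 − $17,900 = $66,352.
Rate = $66,352 / 16,588 units = $4 per unit.
Year 1: 3,455 × $4 = $13,820. Book value $70,432.
Year 2: 2,295 × $4 = $9,180. Book value $61,252.
Year 3: 2,672 × $4 = $10,688. Book value $50,564.
Year 4: 3,534 × $4 = $14,136. Book value $36,428.
Year 5: 2,741 × $4 = $10,964. Book value $25,464.
Year 6: 1,233 × $4 = $4,932. Book value $20,532.
Year 7: 658 × $4 = $2,632. Book value $17,900.

$13,820; $9,180; $10,688; $14,136; $10,964; $4,932; $2,632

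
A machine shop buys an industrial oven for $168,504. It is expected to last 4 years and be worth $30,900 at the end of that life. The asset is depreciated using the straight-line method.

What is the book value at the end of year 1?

Depreciable base = $168,504 − $30,900 = $137,604.
Annual expense = $137,604 / 4 = $34,401.
End of year 1: book value $134,103.

$134,103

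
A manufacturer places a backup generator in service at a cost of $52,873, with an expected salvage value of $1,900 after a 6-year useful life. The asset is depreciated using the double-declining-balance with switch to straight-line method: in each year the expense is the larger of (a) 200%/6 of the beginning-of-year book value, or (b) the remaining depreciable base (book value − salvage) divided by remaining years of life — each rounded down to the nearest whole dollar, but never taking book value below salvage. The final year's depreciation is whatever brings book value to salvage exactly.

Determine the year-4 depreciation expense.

Depreciable base = $52,873 − $1,900 = $50,973.
Year 1: DB = ⌊$52,873 × 200%/6⌋ = $17,624; SL = ⌊$50,973/6⌋ = $8,495 → take DB $17,624. Book value $35,249.
Year 2: DB = ⌊$35,249 × 200%/6⌋ = $11,749; SL = ⌊$33,349/5⌋ = $6,669 → take DB $11,749. Book value $23,500.
Year 3: DB = ⌊$23,500 × 200%/6⌋ = $7,833; SL = ⌊$21,600/4⌋ = $5,400 → take DB $7,833. Book value $15,667.
Year 4: DB = ⌊$15,667 × 200%/6⌋ = $5,222; SL = ⌊$13,767/3⌋ = $4,589 → take DB $5,222. Book value $10,445.

$5,222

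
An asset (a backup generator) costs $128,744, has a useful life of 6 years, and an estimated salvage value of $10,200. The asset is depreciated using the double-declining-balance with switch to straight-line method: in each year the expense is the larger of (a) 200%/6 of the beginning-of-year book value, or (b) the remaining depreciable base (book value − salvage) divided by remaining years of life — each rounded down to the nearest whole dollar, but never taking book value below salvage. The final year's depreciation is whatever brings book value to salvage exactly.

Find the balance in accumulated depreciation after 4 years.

Depreciable base = $128,744 − $10,200 = $118,544.
Year 1: DB = ⌊$128,744 × 200%/6⌋ = $42,914; SL = ⌊$118,544/6⌋ = $19,757 → take DB $42,914. Book value $85,830.
Year 2: DB = ⌊$85,830 × 200%/6⌋ = $28,610; SL = ⌊$75,630/5⌋ = $15,126 → take DB $28,610. Book value $57,220.
Year 3: DB = ⌊$57,220 × 200%/6⌋ = $19,073; SL = ⌊$47,020/4⌋ = $11,755 → take DB $19,073. Book value $38,147.
Year 4: DB = ⌊$38,147 × 200%/6⌋ = $12,715; SL = ⌊$27,947/3⌋ = $9,315 → take DB $12,715. Book value $25,432.
Accumulated through year 4 = $128,744 − $25,432 = $103,312.

$103,312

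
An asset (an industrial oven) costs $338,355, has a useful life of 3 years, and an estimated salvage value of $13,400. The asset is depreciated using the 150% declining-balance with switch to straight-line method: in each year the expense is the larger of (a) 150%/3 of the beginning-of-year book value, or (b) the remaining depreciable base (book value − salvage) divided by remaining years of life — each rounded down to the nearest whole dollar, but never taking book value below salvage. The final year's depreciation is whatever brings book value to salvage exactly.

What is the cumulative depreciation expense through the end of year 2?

$253,766

Depreciable base = $338,355 − $13,400 = $324,955.
Year 1: DB = ⌊$338,355 × 150%/3⌋ = $169,177; SL = ⌊$324,955/3⌋ = $108,318 → take DB $169,177. Book value $169,178.
Year 2: DB = ⌊$169,178 × 150%/3⌋ = $84,589; SL = ⌊$155,778/2⌋ = $77,889 → take DB $84,589. Book value $84,589.
Accumulated through year 2 = $338,355 − $84,589 = $253,766.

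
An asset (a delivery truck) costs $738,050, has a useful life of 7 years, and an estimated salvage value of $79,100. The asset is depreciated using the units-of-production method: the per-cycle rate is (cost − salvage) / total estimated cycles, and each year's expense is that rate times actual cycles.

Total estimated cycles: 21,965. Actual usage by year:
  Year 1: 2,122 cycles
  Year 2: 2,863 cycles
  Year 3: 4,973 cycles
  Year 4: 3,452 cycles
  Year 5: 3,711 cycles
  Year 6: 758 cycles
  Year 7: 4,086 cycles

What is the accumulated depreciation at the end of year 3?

Depreciable base = $738,050 − $79,100 = $658,950.
Rate = $658,950 / 21,965 cycles = $30 per cycle.
Year 1: 2,122 × $30 = $63,660. Book value $674,390.
Year 2: 2,863 × $30 = $85,890. Book value $588,500.
Year 3: 4,973 × $30 = $149,190. Book value $439,310.
Accumulated through year 3 = $738,050 − $439,310 = $298,740.

$298,740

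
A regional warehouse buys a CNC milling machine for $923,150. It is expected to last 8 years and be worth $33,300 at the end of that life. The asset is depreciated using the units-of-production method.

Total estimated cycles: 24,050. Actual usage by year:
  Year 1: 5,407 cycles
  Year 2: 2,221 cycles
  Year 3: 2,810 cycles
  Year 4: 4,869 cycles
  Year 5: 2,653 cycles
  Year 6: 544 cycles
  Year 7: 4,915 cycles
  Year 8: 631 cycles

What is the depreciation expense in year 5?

Depreciable base = $923,150 − $33,300 = $889,850.
Rate = $889,850 / 24,050 cycles = $37 per cycle.
Year 1: 5,407 × $37 = $200,059. Book value $723,091.
Year 2: 2,221 × $37 = $82,177. Book value $640,914.
Year 3: 2,810 × $37 = $103,970. Book value $536,944.
Year 4: 4,869 × $37 = $180,153. Book value $356,791.
Year 5: 2,653 × $37 = $98,161. Book value $258,630.

$98,161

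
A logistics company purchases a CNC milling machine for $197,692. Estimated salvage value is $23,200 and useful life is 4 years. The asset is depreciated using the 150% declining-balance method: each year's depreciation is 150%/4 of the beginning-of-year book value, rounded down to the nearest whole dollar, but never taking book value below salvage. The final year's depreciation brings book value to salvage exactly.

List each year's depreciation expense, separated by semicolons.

$74,134; $46,334; $28,959; $25,065

Depreciable base = $197,692 − $23,200 = $174,492.
Year 1: ⌊$197,692 × 150%/4⌋ = $74,134. Book value $123,558.
Year 2: ⌊$123,558 × 150%/4⌋ = $46,334. Book value $77,224.
Year 3: ⌊$77,224 × 150%/4⌋ = $28,959. Book value $48,265.
Year 4 (final): $48,265 − $23,200 = $25,065. Book value $23,200.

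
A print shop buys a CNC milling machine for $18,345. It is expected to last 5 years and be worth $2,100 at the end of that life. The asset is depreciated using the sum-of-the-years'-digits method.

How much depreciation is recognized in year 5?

$1,083

Depreciable base = $18,345 − $2,100 = $16,245.
Sum of the years' digits = 5+4+3+2+1 = 15.
Year 1: $16,245 × 5/15 = $5,415. Book value $12,930.
Year 2: $16,245 × 4/15 = $4,332. Book value $8,598.
Year 3: $16,245 × 3/15 = $3,249. Book value $5,349.
Year 4: $16,245 × 2/15 = $2,166. Book value $3,183.
Year 5: $16,245 × 1/15 = $1,083. Book value $2,100.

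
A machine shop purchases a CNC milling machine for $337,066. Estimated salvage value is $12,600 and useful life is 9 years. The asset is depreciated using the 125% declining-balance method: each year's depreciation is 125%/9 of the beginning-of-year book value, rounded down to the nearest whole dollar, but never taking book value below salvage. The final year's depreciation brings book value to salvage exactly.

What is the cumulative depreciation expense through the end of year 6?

Depreciable base = $337,066 − $12,600 = $324,466.
Year 1: ⌊$337,066 × 125%/9⌋ = $46,814. Book value $290,252.
Year 2: ⌊$290,252 × 125%/9⌋ = $40,312. Book value $249,940.
Year 3: ⌊$249,940 × 125%/9⌋ = $34,713. Book value $215,227.
Year 4: ⌊$215,227 × 125%/9⌋ = $29,892. Book value $185,335.
Year 5: ⌊$185,335 × 125%/9⌋ = $25,740. Book value $159,595.
Year 6: ⌊$159,595 × 125%/9⌋ = $22,165. Book value $137,430.
Accumulated through year 6 = $337,066 − $137,430 = $199,636.

$199,636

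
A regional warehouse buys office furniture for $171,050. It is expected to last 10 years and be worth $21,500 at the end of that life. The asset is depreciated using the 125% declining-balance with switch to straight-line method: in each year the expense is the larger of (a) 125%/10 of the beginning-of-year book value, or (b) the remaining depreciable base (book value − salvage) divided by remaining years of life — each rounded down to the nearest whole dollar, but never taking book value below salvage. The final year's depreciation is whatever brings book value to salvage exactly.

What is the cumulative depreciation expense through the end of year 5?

$83,910

Depreciable base = $171,050 − $21,500 = $149,550.
Year 1: DB = ⌊$171,050 × 125%/10⌋ = $21,381; SL = ⌊$149,550/10⌋ = $14,955 → take DB $21,381. Book value $149,669.
Year 2: DB = ⌊$149,669 × 125%/10⌋ = $18,708; SL = ⌊$128,169/9⌋ = $14,241 → take DB $18,708. Book value $130,961.
Year 3: DB = ⌊$130,961 × 125%/10⌋ = $16,370; SL = ⌊$109,461/8⌋ = $13,682 → take DB $16,370. Book value $114,591.
Year 4: DB = ⌊$114,591 × 125%/10⌋ = $14,323; SL = ⌊$93,091/7⌋ = $13,298 → take DB $14,323. Book value $100,268.
Year 5: DB = ⌊$100,268 × 125%/10⌋ = $12,533; SL = ⌊$78,768/6⌋ = $13,128 → take SL $13,128. Book value $87,140.
Accumulated through year 5 = $171,050 − $87,140 = $83,910.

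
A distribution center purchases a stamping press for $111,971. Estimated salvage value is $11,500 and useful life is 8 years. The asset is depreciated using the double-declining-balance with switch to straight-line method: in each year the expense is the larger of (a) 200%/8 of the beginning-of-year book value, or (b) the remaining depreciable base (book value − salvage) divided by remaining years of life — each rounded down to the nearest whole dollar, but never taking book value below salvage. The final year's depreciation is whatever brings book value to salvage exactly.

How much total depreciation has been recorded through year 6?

Depreciable base = $111,971 − $11,500 = $100,471.
Year 1: DB = ⌊$111,971 × 200%/8⌋ = $27,992; SL = ⌊$100,471/8⌋ = $12,558 → take DB $27,992. Book value $83,979.
Year 2: DB = ⌊$83,979 × 200%/8⌋ = $20,994; SL = ⌊$72,479/7⌋ = $10,354 → take DB $20,994. Book value $62,985.
Year 3: DB = ⌊$62,985 × 200%/8⌋ = $15,746; SL = ⌊$51,485/6⌋ = $8,580 → take DB $15,746. Book value $47,239.
Year 4: DB = ⌊$47,239 × 200%/8⌋ = $11,809; SL = ⌊$35,739/5⌋ = $7,147 → take DB $11,809. Book value $35,430.
Year 5: DB = ⌊$35,430 × 200%/8⌋ = $8,857; SL = ⌊$23,930/4⌋ = $5,982 → take DB $8,857. Book value $26,573.
Year 6: DB = ⌊$26,573 × 200%/8⌋ = $6,643; SL = ⌊$15,073/3⌋ = $5,024 → take DB $6,643. Book value $19,930.
Accumulated through year 6 = $111,971 − $19,930 = $92,041.

$92,041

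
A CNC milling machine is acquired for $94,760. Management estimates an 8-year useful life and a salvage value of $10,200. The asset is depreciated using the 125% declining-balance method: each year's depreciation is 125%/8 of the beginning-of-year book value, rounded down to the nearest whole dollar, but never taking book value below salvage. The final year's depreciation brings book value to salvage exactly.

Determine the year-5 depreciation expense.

Depreciable base = $94,760 − $10,200 = $84,560.
Year 1: ⌊$94,760 × 125%/8⌋ = $14,806. Book value $79,954.
Year 2: ⌊$79,954 × 125%/8⌋ = $12,492. Book value $67,462.
Year 3: ⌊$67,462 × 125%/8⌋ = $10,540. Book value $56,922.
Year 4: ⌊$56,922 × 125%/8⌋ = $8,894. Book value $48,028.
Year 5: ⌊$48,028 × 125%/8⌋ = $7,504. Book value $40,524.

$7,504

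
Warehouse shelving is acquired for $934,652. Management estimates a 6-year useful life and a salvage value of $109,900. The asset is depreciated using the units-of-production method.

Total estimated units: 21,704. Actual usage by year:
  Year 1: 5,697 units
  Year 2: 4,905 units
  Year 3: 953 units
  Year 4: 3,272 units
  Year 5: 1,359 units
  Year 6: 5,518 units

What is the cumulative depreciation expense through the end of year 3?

$439,090

Depreciable base = $934,652 − $109,900 = $824,752.
Rate = $824,752 / 21,704 units = $38 per unit.
Year 1: 5,697 × $38 = $216,486. Book value $718,166.
Year 2: 4,905 × $38 = $186,390. Book value $531,776.
Year 3: 953 × $38 = $36,214. Book value $495,562.
Accumulated through year 3 = $934,652 − $495,562 = $439,090.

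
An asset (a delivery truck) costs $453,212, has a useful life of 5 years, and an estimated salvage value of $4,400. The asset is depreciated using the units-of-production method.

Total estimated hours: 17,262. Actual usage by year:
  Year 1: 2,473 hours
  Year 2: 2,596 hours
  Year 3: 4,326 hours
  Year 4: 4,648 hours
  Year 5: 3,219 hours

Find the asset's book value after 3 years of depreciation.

$208,942

Depreciable base = $453,212 − $4,400 = $448,812.
Rate = $448,812 / 17,262 hours = $26 per hour.
Year 1: 2,473 × $26 = $64,298. Book value $388,914.
Year 2: 2,596 × $26 = $67,496. Book value $321,418.
Year 3: 4,326 × $26 = $112,476. Book value $208,942.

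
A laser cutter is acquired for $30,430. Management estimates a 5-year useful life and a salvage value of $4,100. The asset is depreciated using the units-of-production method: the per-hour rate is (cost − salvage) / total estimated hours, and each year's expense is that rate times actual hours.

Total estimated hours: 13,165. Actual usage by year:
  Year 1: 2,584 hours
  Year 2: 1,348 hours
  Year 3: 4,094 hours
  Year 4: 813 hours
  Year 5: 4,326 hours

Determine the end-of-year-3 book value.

Depreciable base = $30,430 − $4,100 = $26,330.
Rate = $26,330 / 13,165 hours = $2 per hour.
Year 1: 2,584 × $2 = $5,168. Book value $25,262.
Year 2: 1,348 × $2 = $2,696. Book value $22,566.
Year 3: 4,094 × $2 = $8,188. Book value $14,378.

$14,378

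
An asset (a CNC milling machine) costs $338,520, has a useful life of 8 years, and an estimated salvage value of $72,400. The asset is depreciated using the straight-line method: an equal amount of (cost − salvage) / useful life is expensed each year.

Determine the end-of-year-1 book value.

$305,255

Depreciable base = $338,520 − $72,400 = $266,120.
Annual expense = $266,120 / 8 = $33,265.
End of year 1: book value $305,255.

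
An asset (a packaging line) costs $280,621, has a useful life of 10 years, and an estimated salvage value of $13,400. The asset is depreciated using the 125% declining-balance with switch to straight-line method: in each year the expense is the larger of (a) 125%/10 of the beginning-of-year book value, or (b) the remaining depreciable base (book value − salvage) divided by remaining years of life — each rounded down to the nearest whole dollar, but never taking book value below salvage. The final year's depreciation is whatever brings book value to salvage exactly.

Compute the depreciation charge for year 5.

$24,942

Depreciable base = $280,621 − $13,400 = $267,221.
Year 1: DB = ⌊$280,621 × 125%/10⌋ = $35,077; SL = ⌊$267,221/10⌋ = $26,722 → take DB $35,077. Book value $245,544.
Year 2: DB = ⌊$245,544 × 125%/10⌋ = $30,693; SL = ⌊$232,144/9⌋ = $25,793 → take DB $30,693. Book value $214,851.
Year 3: DB = ⌊$214,851 × 125%/10⌋ = $26,856; SL = ⌊$201,451/8⌋ = $25,181 → take DB $26,856. Book value $187,995.
Year 4: DB = ⌊$187,995 × 125%/10⌋ = $23,499; SL = ⌊$174,595/7⌋ = $24,942 → take SL $24,942. Book value $163,053.
Year 5: DB = ⌊$163,053 × 125%/10⌋ = $20,381; SL = ⌊$149,653/6⌋ = $24,942 → take SL $24,942. Book value $138,111.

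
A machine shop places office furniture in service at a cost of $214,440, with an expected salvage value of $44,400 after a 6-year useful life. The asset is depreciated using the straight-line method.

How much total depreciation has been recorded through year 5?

$141,700

Depreciable base = $214,440 − $44,400 = $170,040.
Annual expense = $170,040 / 6 = $28,340.
End of year 1: book value $186,100.
End of year 2: book value $157,760.
End of year 3: book value $129,420.
End of year 4: book value $101,080.
End of year 5: book value $72,740.
Accumulated through year 5 = $214,440 − $72,740 = $141,700.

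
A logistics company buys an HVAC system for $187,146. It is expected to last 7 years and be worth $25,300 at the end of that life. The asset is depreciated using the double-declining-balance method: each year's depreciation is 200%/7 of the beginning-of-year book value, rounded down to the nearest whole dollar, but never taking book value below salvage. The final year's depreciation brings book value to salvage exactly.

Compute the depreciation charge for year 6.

$9,498

Depreciable base = $187,146 − $25,300 = $161,846.
Year 1: ⌊$187,146 × 200%/7⌋ = $53,470. Book value $133,676.
Year 2: ⌊$133,676 × 200%/7⌋ = $38,193. Book value $95,483.
Year 3: ⌊$95,483 × 200%/7⌋ = $27,280. Book value $68,203.
Year 4: ⌊$68,203 × 200%/7⌋ = $19,486. Book value $48,717.
Year 5: ⌊$48,717 × 200%/7⌋ = $13,919. Book value $34,798.
Year 6: ⌊$34,798 × 200%/7⌋ = $9,942, capped at $9,498. Book value $25,300.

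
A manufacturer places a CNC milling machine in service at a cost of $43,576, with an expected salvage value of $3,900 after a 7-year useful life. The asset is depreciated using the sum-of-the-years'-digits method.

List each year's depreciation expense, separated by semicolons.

Depreciable base = $43,576 − $3,900 = $39,676.
Sum of the years' digits = 7+6+5+4+3+2+1 = 28.
Year 1: $39,676 × 7/28 = $9,919. Book value $33,657.
Year 2: $39,676 × 6/28 = $8,502. Book value $25,155.
Year 3: $39,676 × 5/28 = $7,085. Book value $18,070.
Year 4: $39,676 × 4/28 = $5,668. Book value $12,402.
Year 5: $39,676 × 3/28 = $4,251. Book value $8,151.
Year 6: $39,676 × 2/28 = $2,834. Book value $5,317.
Year 7: $39,676 × 1/28 = $1,417. Book value $3,900.

$9,919; $8,502; $7,085; $5,668; $4,251; $2,834; $1,417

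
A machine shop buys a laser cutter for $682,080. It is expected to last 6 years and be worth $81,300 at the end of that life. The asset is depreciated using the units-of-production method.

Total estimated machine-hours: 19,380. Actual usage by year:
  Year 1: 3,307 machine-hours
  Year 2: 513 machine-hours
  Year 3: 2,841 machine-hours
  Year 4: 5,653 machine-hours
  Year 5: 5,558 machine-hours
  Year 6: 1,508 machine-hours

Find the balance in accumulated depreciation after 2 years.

$118,420

Depreciable base = $682,080 − $81,300 = $600,780.
Rate = $600,780 / 19,380 machine-hours = $31 per machine-hour.
Year 1: 3,307 × $31 = $102,517. Book value $579,563.
Year 2: 513 × $31 = $15,903. Book value $563,660.
Accumulated through year 2 = $682,080 − $563,660 = $118,420.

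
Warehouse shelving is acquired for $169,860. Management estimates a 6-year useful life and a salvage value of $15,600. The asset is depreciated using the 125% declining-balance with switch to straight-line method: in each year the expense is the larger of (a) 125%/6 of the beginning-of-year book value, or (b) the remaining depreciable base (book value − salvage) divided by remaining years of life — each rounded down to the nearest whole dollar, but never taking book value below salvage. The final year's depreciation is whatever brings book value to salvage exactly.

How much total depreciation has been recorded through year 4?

Depreciable base = $169,860 − $15,600 = $154,260.
Year 1: DB = ⌊$169,860 × 125%/6⌋ = $35,387; SL = ⌊$154,260/6⌋ = $25,710 → take DB $35,387. Book value $134,473.
Year 2: DB = ⌊$134,473 × 125%/6⌋ = $28,015; SL = ⌊$118,873/5⌋ = $23,774 → take DB $28,015. Book value $106,458.
Year 3: DB = ⌊$106,458 × 125%/6⌋ = $22,178; SL = ⌊$90,858/4⌋ = $22,714 → take SL $22,714. Book value $83,744.
Year 4: DB = ⌊$83,744 × 125%/6⌋ = $17,446; SL = ⌊$68,144/3⌋ = $22,714 → take SL $22,714. Book value $61,030.
Accumulated through year 4 = $169,860 − $61,030 = $108,830.

$108,830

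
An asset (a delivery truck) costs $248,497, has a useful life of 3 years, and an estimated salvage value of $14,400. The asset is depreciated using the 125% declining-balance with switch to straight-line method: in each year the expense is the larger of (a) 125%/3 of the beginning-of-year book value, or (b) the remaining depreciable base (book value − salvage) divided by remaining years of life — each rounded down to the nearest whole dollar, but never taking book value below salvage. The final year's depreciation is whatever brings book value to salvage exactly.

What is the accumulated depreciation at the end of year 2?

Depreciable base = $248,497 − $14,400 = $234,097.
Year 1: DB = ⌊$248,497 × 125%/3⌋ = $103,540; SL = ⌊$234,097/3⌋ = $78,032 → take DB $103,540. Book value $144,957.
Year 2: DB = ⌊$144,957 × 125%/3⌋ = $60,398; SL = ⌊$130,557/2⌋ = $65,278 → take SL $65,278. Book value $79,679.
Accumulated through year 2 = $248,497 − $79,679 = $168,818.

$168,818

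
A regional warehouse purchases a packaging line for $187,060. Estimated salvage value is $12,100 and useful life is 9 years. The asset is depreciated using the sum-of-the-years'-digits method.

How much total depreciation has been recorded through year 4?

Depreciable base = $187,060 − $12,100 = $174,960.
Sum of the years' digits = 9+8+7+6+5+4+3+2+1 = 45.
Year 1: $174,960 × 9/45 = $34,992. Book value $152,068.
Year 2: $174,960 × 8/45 = $31,104. Book value $120,964.
Year 3: $174,960 × 7/45 = $27,216. Book value $93,748.
Year 4: $174,960 × 6/45 = $23,328. Book value $70,420.
Accumulated through year 4 = $187,060 − $70,420 = $116,640.

$116,640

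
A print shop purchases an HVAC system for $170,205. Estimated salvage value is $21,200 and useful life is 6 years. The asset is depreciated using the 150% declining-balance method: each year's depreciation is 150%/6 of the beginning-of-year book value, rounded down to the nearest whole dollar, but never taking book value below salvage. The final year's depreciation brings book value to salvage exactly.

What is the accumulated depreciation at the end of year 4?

$116,350

Depreciable base = $170,205 − $21,200 = $149,005.
Year 1: ⌊$170,205 × 150%/6⌋ = $42,551. Book value $127,654.
Year 2: ⌊$127,654 × 150%/6⌋ = $31,913. Book value $95,741.
Year 3: ⌊$95,741 × 150%/6⌋ = $23,935. Book value $71,806.
Year 4: ⌊$71,806 × 150%/6⌋ = $17,951. Book value $53,855.
Accumulated through year 4 = $170,205 − $53,855 = $116,350.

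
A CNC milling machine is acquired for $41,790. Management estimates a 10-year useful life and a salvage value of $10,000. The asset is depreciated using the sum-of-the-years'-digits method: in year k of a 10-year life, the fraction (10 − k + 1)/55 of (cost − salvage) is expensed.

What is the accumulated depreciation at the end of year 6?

Depreciable base = $41,790 − $10,000 = $31,790.
Sum of the years' digits = 10+9+8+7+6+5+4+3+2+1 = 55.
Year 1: $31,790 × 10/55 = $5,780. Book value $36,010.
Year 2: $31,790 × 9/55 = $5,202. Book value $30,808.
Year 3: $31,790 × 8/55 = $4,624. Book value $26,184.
Year 4: $31,790 × 7/55 = $4,046. Book value $22,138.
Year 5: $31,790 × 6/55 = $3,468. Book value $18,670.
Year 6: $31,790 × 5/55 = $2,890. Book value $15,780.
Accumulated through year 6 = $41,790 − $15,780 = $26,010.

$26,010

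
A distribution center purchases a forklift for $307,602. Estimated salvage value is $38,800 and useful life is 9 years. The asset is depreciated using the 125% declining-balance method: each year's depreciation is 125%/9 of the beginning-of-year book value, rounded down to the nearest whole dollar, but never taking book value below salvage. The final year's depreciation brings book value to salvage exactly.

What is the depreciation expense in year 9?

$54,199

Depreciable base = $307,602 − $38,800 = $268,802.
Year 1: ⌊$307,602 × 125%/9⌋ = $42,722. Book value $264,880.
Year 2: ⌊$264,880 × 125%/9⌋ = $36,788. Book value $228,092.
Year 3: ⌊$228,092 × 125%/9⌋ = $31,679. Book value $196,413.
Year 4: ⌊$196,413 × 125%/9⌋ = $27,279. Book value $169,134.
Year 5: ⌊$169,134 × 125%/9⌋ = $23,490. Book value $145,644.
Year 6: ⌊$145,644 × 125%/9⌋ = $20,228. Book value $125,416.
Year 7: ⌊$125,416 × 125%/9⌋ = $17,418. Book value $107,998.
Year 8: ⌊$107,998 × 125%/9⌋ = $14,999. Book value $92,999.
Year 9 (final): $92,999 − $38,800 = $54,199. Book value $38,800.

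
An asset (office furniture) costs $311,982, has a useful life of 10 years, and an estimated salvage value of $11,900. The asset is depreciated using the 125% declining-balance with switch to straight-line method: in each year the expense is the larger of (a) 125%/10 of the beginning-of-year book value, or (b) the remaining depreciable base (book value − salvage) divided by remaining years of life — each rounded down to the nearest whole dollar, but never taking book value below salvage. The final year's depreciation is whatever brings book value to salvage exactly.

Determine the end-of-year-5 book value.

$152,690

Depreciable base = $311,982 − $11,900 = $300,082.
Year 1: DB = ⌊$311,982 × 125%/10⌋ = $38,997; SL = ⌊$300,082/10⌋ = $30,008 → take DB $38,997. Book value $272,985.
Year 2: DB = ⌊$272,985 × 125%/10⌋ = $34,123; SL = ⌊$261,085/9⌋ = $29,009 → take DB $34,123. Book value $238,862.
Year 3: DB = ⌊$238,862 × 125%/10⌋ = $29,857; SL = ⌊$226,962/8⌋ = $28,370 → take DB $29,857. Book value $209,005.
Year 4: DB = ⌊$209,005 × 125%/10⌋ = $26,125; SL = ⌊$197,105/7⌋ = $28,157 → take SL $28,157. Book value $180,848.
Year 5: DB = ⌊$180,848 × 125%/10⌋ = $22,606; SL = ⌊$168,948/6⌋ = $28,158 → take SL $28,158. Book value $152,690.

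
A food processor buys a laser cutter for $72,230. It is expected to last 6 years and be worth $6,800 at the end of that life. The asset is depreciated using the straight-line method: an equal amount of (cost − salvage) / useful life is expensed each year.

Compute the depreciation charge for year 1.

Depreciable base = $72,230 − $6,800 = $65,430.
Annual expense = $65,430 / 6 = $10,905.

$10,905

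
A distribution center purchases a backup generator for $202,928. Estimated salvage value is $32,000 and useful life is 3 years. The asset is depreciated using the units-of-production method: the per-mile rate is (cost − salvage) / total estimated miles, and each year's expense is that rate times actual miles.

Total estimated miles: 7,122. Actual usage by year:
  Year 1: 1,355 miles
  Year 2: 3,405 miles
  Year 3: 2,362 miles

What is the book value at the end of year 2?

Depreciable base = $202,928 − $32,000 = $170,928.
Rate = $170,928 / 7,122 miles = $24 per mile.
Year 1: 1,355 × $24 = $32,520. Book value $170,408.
Year 2: 3,405 × $24 = $81,720. Book value $88,688.

$88,688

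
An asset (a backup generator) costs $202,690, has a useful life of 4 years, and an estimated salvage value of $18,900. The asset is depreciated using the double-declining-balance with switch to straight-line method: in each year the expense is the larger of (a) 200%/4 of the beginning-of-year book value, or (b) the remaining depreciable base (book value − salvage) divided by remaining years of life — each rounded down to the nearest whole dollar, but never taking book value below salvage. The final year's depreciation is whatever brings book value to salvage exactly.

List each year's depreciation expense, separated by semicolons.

Depreciable base = $202,690 − $18,900 = $183,790.
Year 1: DB = ⌊$202,690 × 200%/4⌋ = $101,345; SL = ⌊$183,790/4⌋ = $45,947 → take DB $101,345. Book value $101,345.
Year 2: DB = ⌊$101,345 × 200%/4⌋ = $50,672; SL = ⌊$82,445/3⌋ = $27,481 → take DB $50,672. Book value $50,673.
Year 3: DB = ⌊$50,673 × 200%/4⌋ = $25,336; SL = ⌊$31,773/2⌋ = $15,886 → take DB $25,336. Book value $25,337.
Year 4 (final): $25,337 − $18,900 = $6,437. Book value $18,900.

$101,345; $50,672; $25,336; $6,437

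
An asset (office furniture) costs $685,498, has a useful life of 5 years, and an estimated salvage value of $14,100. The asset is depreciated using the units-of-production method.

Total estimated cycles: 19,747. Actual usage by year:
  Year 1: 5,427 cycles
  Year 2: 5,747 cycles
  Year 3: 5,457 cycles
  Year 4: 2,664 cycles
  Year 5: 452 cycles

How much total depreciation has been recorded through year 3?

$565,454

Depreciable base = $685,498 − $14,100 = $671,398.
Rate = $671,398 / 19,747 cycles = $34 per cycle.
Year 1: 5,427 × $34 = $184,518. Book value $500,980.
Year 2: 5,747 × $34 = $195,398. Book value $305,582.
Year 3: 5,457 × $34 = $185,538. Book value $120,044.
Accumulated through year 3 = $685,498 − $120,044 = $565,454.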